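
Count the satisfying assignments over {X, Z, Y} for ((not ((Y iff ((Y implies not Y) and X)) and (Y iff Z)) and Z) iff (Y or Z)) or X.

7

Initial set: {(((not ((Y iff ((Y implies not Y) and X)) and (Y iff Z)) and Z) iff (Y or Z)) or X)}.
(((not ((Y iff ((Y implies not Y) and X)) and (Y iff Z)) and Z) iff (Y or Z)) or X): β-rule — branch into ((not ((Y iff ((Y implies not Y) and X)) and (Y iff Z)) and Z) iff (Y or Z))  //  X.
  branch 1 (add ((not ((Y iff ((Y implies not Y) and X)) and (Y iff Z)) and Z) iff (Y or Z))):
    ((not ((Y iff ((Y implies not Y) and X)) and (Y iff Z)) and Z) iff (Y or Z)): β-rule — branch into (not ((Y iff ((Y implies not Y) and X)) and (Y iff Z)) and Z), (Y or Z)  //  not (not ((Y iff ((Y implies not Y) and X)) and (Y iff Z)) and Z), not (Y or Z).
      branch 1.1 (add (not ((Y iff ((Y implies not Y) and X)) and (Y iff Z)) and Z), (Y or Z)):
        (not ((Y iff ((Y implies not Y) and X)) and (Y iff Z)) and Z): α-rule — add not ((Y iff ((Y implies not Y) and X)) and (Y iff Z)), Z.
        (Y or Z): β-rule — branch into Y  //  Z.
          branch 1.1.1 (add Y):
            not ((Y iff ((Y implies not Y) and X)) and (Y iff Z)): β-rule — branch into not (Y iff ((Y implies not Y) and X))  //  not (Y iff Z).
              branch 1.1.1.1 (add not (Y iff ((Y implies not Y) and X))):
                not (Y iff ((Y implies not Y) and X)): β-rule — branch into Y, not ((Y implies not Y) and X)  //  not Y, ((Y implies not Y) and X).
                  branch 1.1.1.1.1 (add Y, not ((Y implies not Y) and X)):
                    not ((Y implies not Y) and X): β-rule — branch into not (Y implies not Y)  //  not X.
                      branch 1.1.1.1.1.1 (add not (Y implies not Y)):
                        not (Y implies not Y): α-rule — add Y, not not Y.
                        ○ open, literals {Y=1, Z=1}.
                      branch 1.1.1.1.1.2 (add not X):
                        ○ open, literals {X=0, Y=1, Z=1}.
                  branch 1.1.1.1.2 (add not Y, ((Y implies not Y) and X)):
                    × closes — contains both Y and not Y.
              branch 1.1.1.2 (add not (Y iff Z)):
                not (Y iff Z): β-rule — branch into Y, not Z  //  not Y, Z.
                  branch 1.1.1.2.1 (add Y, not Z):
                    × closes — contains both Z and not Z.
                  branch 1.1.1.2.2 (add not Y, Z):
                    × closes — contains both Y and not Y.
          branch 1.1.2 (add Z):
            not ((Y iff ((Y implies not Y) and X)) and (Y iff Z)): β-rule — branch into not (Y iff ((Y implies not Y) and X))  //  not (Y iff Z).
              branch 1.1.2.1 (add not (Y iff ((Y implies not Y) and X))):
                not (Y iff ((Y implies not Y) and X)): β-rule — branch into Y, not ((Y implies not Y) and X)  //  not Y, ((Y implies not Y) and X).
                  branch 1.1.2.1.1 (add Y, not ((Y implies not Y) and X)):
                    not ((Y implies not Y) and X): β-rule — branch into not (Y implies not Y)  //  not X.
                      branch 1.1.2.1.1.1 (add not (Y implies not Y)):
                        not (Y implies not Y): α-rule — add Y, not not Y.
                        ○ open, literals {Y=1, Z=1}.
                      branch 1.1.2.1.1.2 (add not X):
                        ○ open, literals {X=0, Y=1, Z=1}.
                  branch 1.1.2.1.2 (add not Y, ((Y implies not Y) and X)):
                    ((Y implies not Y) and X): α-rule — add (Y implies not Y), X.
                    (Y implies not Y): β-rule — branch into not Y  //  not Y.
                      branch 1.1.2.1.2.1 (add not Y):
                        ○ open, literals {X=1, Y=0, Z=1}.
                      branch 1.1.2.1.2.2 (add not Y):
                        ○ open, literals {X=1, Y=0, Z=1}.
              branch 1.1.2.2 (add not (Y iff Z)):
                not (Y iff Z): β-rule — branch into Y, not Z  //  not Y, Z.
                  branch 1.1.2.2.1 (add Y, not Z):
                    × closes — contains both Z and not Z.
                  branch 1.1.2.2.2 (add not Y, Z):
                    ○ open, literals {Y=0, Z=1}.
      branch 1.2 (add not (not ((Y iff ((Y implies not Y) and X)) and (Y iff Z)) and Z), not (Y or Z)):
        not (Y or Z): α-rule — add not Y, not Z.
        not (not ((Y iff ((Y implies not Y) and X)) and (Y iff Z)) and Z): β-rule — branch into not not ((Y iff ((Y implies not Y) and X)) and (Y iff Z))  //  not Z.
          branch 1.2.1 (add not not ((Y iff ((Y implies not Y) and X)) and (Y iff Z))):
            not not ((Y iff ((Y implies not Y) and X)) and (Y iff Z)): α-rule — add (Y iff ((Y implies not Y) and X)), (Y iff Z).
            (Y iff ((Y implies not Y) and X)): β-rule — branch into Y, ((Y implies not Y) and X)  //  not Y, not ((Y implies not Y) and X).
              branch 1.2.1.1 (add Y, ((Y implies not Y) and X)):
                × closes — contains both Y and not Y.
              branch 1.2.1.2 (add not Y, not ((Y implies not Y) and X)):
                (Y iff Z): β-rule — branch into Y, Z  //  not Y, not Z.
                  branch 1.2.1.2.1 (add Y, Z):
                    × closes — contains both Y and not Y.
                  branch 1.2.1.2.2 (add not Y, not Z):
                    not ((Y implies not Y) and X): β-rule — branch into not (Y implies not Y)  //  not X.
                      branch 1.2.1.2.2.1 (add not (Y implies not Y)):
                        not (Y implies not Y): α-rule — add Y, not not Y.
                        × closes — contains both Y and not Y.
                      branch 1.2.1.2.2.2 (add not X):
                        ○ open, literals {X=0, Y=0, Z=0}.
          branch 1.2.2 (add not Z):
            ○ open, literals {Y=0, Z=0}.
  branch 2 (add X):
    ○ open, literals {X=1}.
7 branches closed, 10 open.
Each open branch fixes some atoms; the unmentioned ones are free. Counting distinct full assignments: branch {Y=1, Z=1} (X) contributes 2 new; branch {X=0, Y=1, Z=1} (none free) contributes 0 new; branch {Y=1, Z=1} (X) contributes 0 new; branch {X=0, Y=1, Z=1} (none free) contributes 0 new; branch {X=1, Y=0, Z=1} (none free) contributes 1 new; branch {X=1, Y=0, Z=1} (none free) contributes 0 new; branch {Y=0, Z=1} (X) contributes 1 new; branch {X=0, Y=0, Z=0} (none free) contributes 1 new; branch {Y=0, Z=0} (X) contributes 1 new; branch {X=1} (Z, Y) contributes 1 new. Total: 7.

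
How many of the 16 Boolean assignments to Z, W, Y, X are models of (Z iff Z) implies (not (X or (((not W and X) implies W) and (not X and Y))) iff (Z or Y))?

4

Initial set: {((Z iff Z) implies (not (X or (((not W and X) implies W) and (not X and Y))) iff (Z or Y)))}.
((Z iff Z) implies (not (X or (((not W and X) implies W) and (not X and Y))) iff (Z or Y))): β-rule — branch into not (Z iff Z)  //  (not (X or (((not W and X) implies W) and (not X and Y))) iff (Z or Y)).
  branch 1 (add not (Z iff Z)):
    not (Z iff Z): β-rule — branch into Z, not Z  //  not Z, Z.
      branch 1.1 (add Z, not Z):
        × closes — contains both Z and not Z.
      branch 1.2 (add not Z, Z):
        × closes — contains both Z and not Z.
  branch 2 (add (not (X or (((not W and X) implies W) and (not X and Y))) iff (Z or Y))):
    (not (X or (((not W and X) implies W) and (not X and Y))) iff (Z or Y)): β-rule — branch into not (X or (((not W and X) implies W) and (not X and Y))), (Z or Y)  //  not not (X or (((not W and X) implies W) and (not X and Y))), not (Z or Y).
      branch 2.1 (add not (X or (((not W and X) implies W) and (not X and Y))), (Z or Y)):
        not (X or (((not W and X) implies W) and (not X and Y))): α-rule — add not X, not (((not W and X) implies W) and (not X and Y)).
        (Z or Y): β-rule — branch into Z  //  Y.
          branch 2.1.1 (add Z):
            not (((not W and X) implies W) and (not X and Y)): β-rule — branch into not ((not W and X) implies W)  //  not (not X and Y).
              branch 2.1.1.1 (add not ((not W and X) implies W)):
                not ((not W and X) implies W): α-rule — add (not W and X), not W.
                (not W and X): α-rule — add not W, X.
                × closes — contains both X and not X.
              branch 2.1.1.2 (add not (not X and Y)):
                not (not X and Y): β-rule — branch into not not X  //  not Y.
                  branch 2.1.1.2.1 (add not not X):
                    × closes — contains both X and not X.
                  branch 2.1.1.2.2 (add not Y):
                    ○ open, literals {X=false, Y=false, Z=true}.
          branch 2.1.2 (add Y):
            not (((not W and X) implies W) and (not X and Y)): β-rule — branch into not ((not W and X) implies W)  //  not (not X and Y).
              branch 2.1.2.1 (add not ((not W and X) implies W)):
                not ((not W and X) implies W): α-rule — add (not W and X), not W.
                (not W and X): α-rule — add not W, X.
                × closes — contains both X and not X.
              branch 2.1.2.2 (add not (not X and Y)):
                not (not X and Y): β-rule — branch into not not X  //  not Y.
                  branch 2.1.2.2.1 (add not not X):
                    × closes — contains both X and not X.
                  branch 2.1.2.2.2 (add not Y):
                    × closes — contains both Y and not Y.
      branch 2.2 (add not not (X or (((not W and X) implies W) and (not X and Y))), not (Z or Y)):
        not (Z or Y): α-rule — add not Z, not Y.
        not not (X or (((not W and X) implies W) and (not X and Y))): β-rule — branch into X  //  (((not W and X) implies W) and (not X and Y)).
          branch 2.2.1 (add X):
            ○ open, literals {X=true, Y=false, Z=false}.
          branch 2.2.2 (add (((not W and X) implies W) and (not X and Y))):
            (((not W and X) implies W) and (not X and Y)): α-rule — add ((not W and X) implies W), (not X and Y).
            (not X and Y): α-rule — add not X, Y.
            × closes — contains both Y and not Y.
8 branches closed, 2 open.
Each open branch fixes some atoms; the unmentioned ones are free. Counting distinct full assignments: branch {X=false, Y=false, Z=true} (W) contributes 2 new; branch {X=true, Y=false, Z=false} (W) contributes 2 new. Total: 4.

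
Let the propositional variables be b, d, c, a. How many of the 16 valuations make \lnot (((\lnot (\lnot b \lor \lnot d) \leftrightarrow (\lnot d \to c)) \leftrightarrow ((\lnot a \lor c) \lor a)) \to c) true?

6

Initial set: {\lnot (((\lnot (\lnot b \lor \lnot d) \leftrightarrow (\lnot d \to c)) \leftrightarrow ((\lnot a \lor c) \lor a)) \to c)}.
\lnot (((\lnot (\lnot b \lor \lnot d) \leftrightarrow (\lnot d \to c)) \leftrightarrow ((\lnot a \lor c) \lor a)) \to c): α-rule — add ((\lnot (\lnot b \lor \lnot d) \leftrightarrow (\lnot d \to c)) \leftrightarrow ((\lnot a \lor c) \lor a)), \lnot c.
((\lnot (\lnot b \lor \lnot d) \leftrightarrow (\lnot d \to c)) \leftrightarrow ((\lnot a \lor c) \lor a)): β-rule — branch into (\lnot (\lnot b \lor \lnot d) \leftrightarrow (\lnot d \to c)), ((\lnot a \lor c) \lor a)  //  \lnot (\lnot (\lnot b \lor \lnot d) \leftrightarrow (\lnot d \to c)), \lnot ((\lnot a \lor c) \lor a).
  branch 1 (add (\lnot (\lnot b \lor \lnot d) \leftrightarrow (\lnot d \to c)), ((\lnot a \lor c) \lor a)):
    (\lnot (\lnot b \lor \lnot d) \leftrightarrow (\lnot d \to c)): β-rule — branch into \lnot (\lnot b \lor \lnot d), (\lnot d \to c)  //  \lnot \lnot (\lnot b \lor \lnot d), \lnot (\lnot d \to c).
      branch 1.1 (add \lnot (\lnot b \lor \lnot d), (\lnot d \to c)):
        \lnot (\lnot b \lor \lnot d): α-rule — add \lnot \lnot b, \lnot \lnot d.
        ((\lnot a \lor c) \lor a): β-rule — branch into (\lnot a \lor c)  //  a.
          branch 1.1.1 (add (\lnot a \lor c)):
            (\lnot d \to c): β-rule — branch into \lnot \lnot d  //  c.
              branch 1.1.1.1 (add \lnot \lnot d):
                (\lnot a \lor c): β-rule — branch into \lnot a  //  c.
                  branch 1.1.1.1.1 (add \lnot a):
                    ○ open, literals {a=0, b=1, c=0, d=1}.
                  branch 1.1.1.1.2 (add c):
                    × closes — contains both c and \lnot c.
              branch 1.1.1.2 (add c):
                × closes — contains both c and \lnot c.
          branch 1.1.2 (add a):
            (\lnot d \to c): β-rule — branch into \lnot \lnot d  //  c.
              branch 1.1.2.1 (add \lnot \lnot d):
                ○ open, literals {a=1, b=1, c=0, d=1}.
              branch 1.1.2.2 (add c):
                × closes — contains both c and \lnot c.
      branch 1.2 (add \lnot \lnot (\lnot b \lor \lnot d), \lnot (\lnot d \to c)):
        \lnot (\lnot d \to c): α-rule — add \lnot d, \lnot c.
        ((\lnot a \lor c) \lor a): β-rule — branch into (\lnot a \lor c)  //  a.
          branch 1.2.1 (add (\lnot a \lor c)):
            \lnot \lnot (\lnot b \lor \lnot d): β-rule — branch into \lnot b  //  \lnot d.
              branch 1.2.1.1 (add \lnot b):
                (\lnot a \lor c): β-rule — branch into \lnot a  //  c.
                  branch 1.2.1.1.1 (add \lnot a):
                    ○ open, literals {a=0, b=0, c=0, d=0}.
                  branch 1.2.1.1.2 (add c):
                    × closes — contains both c and \lnot c.
              branch 1.2.1.2 (add \lnot d):
                (\lnot a \lor c): β-rule — branch into \lnot a  //  c.
                  branch 1.2.1.2.1 (add \lnot a):
                    ○ open, literals {a=0, c=0, d=0}.
                  branch 1.2.1.2.2 (add c):
                    × closes — contains both c and \lnot c.
          branch 1.2.2 (add a):
            \lnot \lnot (\lnot b \lor \lnot d): β-rule — branch into \lnot b  //  \lnot d.
              branch 1.2.2.1 (add \lnot b):
                ○ open, literals {a=1, b=0, c=0, d=0}.
              branch 1.2.2.2 (add \lnot d):
                ○ open, literals {a=1, c=0, d=0}.
  branch 2 (add \lnot (\lnot (\lnot b \lor \lnot d) \leftrightarrow (\lnot d \to c)), \lnot ((\lnot a \lor c) \lor a)):
    \lnot ((\lnot a \lor c) \lor a): α-rule — add \lnot (\lnot a \lor c), \lnot a.
    \lnot (\lnot a \lor c): α-rule — add \lnot \lnot a, \lnot c.
    × closes — contains both a and \lnot a.
6 branches closed, 6 open.
Each open branch fixes some atoms; the unmentioned ones are free. Counting distinct full assignments: branch {a=0, b=1, c=0, d=1} (none free) contributes 1 new; branch {a=1, b=1, c=0, d=1} (none free) contributes 1 new; branch {a=0, b=0, c=0, d=0} (none free) contributes 1 new; branch {a=0, c=0, d=0} (b) contributes 1 new; branch {a=1, b=0, c=0, d=0} (none free) contributes 1 new; branch {a=1, c=0, d=0} (b) contributes 1 new. Total: 6.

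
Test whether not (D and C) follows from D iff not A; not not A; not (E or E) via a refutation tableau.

Yes

Initial set: {(D iff not A); not not A; not (E or E); not not (D and C)}.
not not A: drop double negation, giving A.
not (E or E): α-rule — add not E, not E.
not not (D and C): α-rule — add D, C.
(D iff not A): β-rule — branch into D, not A  //  not D, not not A.
  branch 1 (add D, not A):
    × closes — contains both A and not A.
  branch 2 (add not D, not not A):
    × closes — contains both D and not D.
All 2 branches close.
Every branch closed, so the premises entail the conclusion.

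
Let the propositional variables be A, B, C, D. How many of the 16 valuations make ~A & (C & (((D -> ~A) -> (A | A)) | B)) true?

Initial set: {(~A & (C & (((D -> ~A) -> (A | A)) | B)))}.
(~A & (C & (((D -> ~A) -> (A | A)) | B))): α-rule — add ~A, (C & (((D -> ~A) -> (A | A)) | B)).
(C & (((D -> ~A) -> (A | A)) | B)): α-rule — add C, (((D -> ~A) -> (A | A)) | B).
(((D -> ~A) -> (A | A)) | B): β-rule — branch into ((D -> ~A) -> (A | A))  //  B.
  branch 1 (add ((D -> ~A) -> (A | A))):
    ((D -> ~A) -> (A | A)): β-rule — branch into ~(D -> ~A)  //  (A | A).
      branch 1.1 (add ~(D -> ~A)):
        ~(D -> ~A): α-rule — add D, ~~A.
        × closes — contains both A and ~A.
      branch 1.2 (add (A | A)):
        (A | A): β-rule — branch into A  //  A.
          branch 1.2.1 (add A):
            × closes — contains both A and ~A.
          branch 1.2.2 (add A):
            × closes — contains both A and ~A.
  branch 2 (add B):
    ○ open, literals {A=F, B=T, C=T}.
3 branches closed, 1 open.
Each open branch fixes some atoms; the unmentioned ones are free. Counting distinct full assignments: branch {A=F, B=T, C=T} (D) contributes 2 new. Total: 2.

2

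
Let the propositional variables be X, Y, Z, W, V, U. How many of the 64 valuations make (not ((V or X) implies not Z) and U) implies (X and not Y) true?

Initial set: {((not ((V or X) implies not Z) and U) implies (X and not Y))}.
((not ((V or X) implies not Z) and U) implies (X and not Y)): β-rule — branch into not (not ((V or X) implies not Z) and U)  //  (X and not Y).
  branch 1 (add not (not ((V or X) implies not Z) and U)):
    not (not ((V or X) implies not Z) and U): β-rule — branch into not not ((V or X) implies not Z)  //  not U.
      branch 1.1 (add not not ((V or X) implies not Z)):
        not not ((V or X) implies not Z): β-rule — branch into not (V or X)  //  not Z.
          branch 1.1.1 (add not (V or X)):
            not (V or X): α-rule — add not V, not X.
            ○ open, literals {V=false, X=false}.
          branch 1.1.2 (add not Z):
            ○ open, literals {Z=false}.
      branch 1.2 (add not U):
        ○ open, literals {U=false}.
  branch 2 (add (X and not Y)):
    (X and not Y): α-rule — add X, not Y.
    ○ open, literals {X=true, Y=false}.
0 branches closed, 4 open.
Each open branch fixes some atoms; the unmentioned ones are free. Counting distinct full assignments: branch {V=false, X=false} (Y, Z, W, U) contributes 16 new; branch {Z=false} (X, Y, W, V, U) contributes 24 new; branch {U=false} (X, Y, Z, W, V) contributes 12 new; branch {X=true, Y=false} (Z, W, V, U) contributes 4 new. Total: 56.

56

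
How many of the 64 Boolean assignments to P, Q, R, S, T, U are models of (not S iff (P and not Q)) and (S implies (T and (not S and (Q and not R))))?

Initial set: {((not S iff (P and not Q)) and (S implies (T and (not S and (Q and not R)))))}.
((not S iff (P and not Q)) and (S implies (T and (not S and (Q and not R))))): α-rule — add (not S iff (P and not Q)), (S implies (T and (not S and (Q and not R)))).
(not S iff (P and not Q)): β-rule — branch into not S, (P and not Q)  //  not not S, not (P and not Q).
  branch 1 (add not S, (P and not Q)):
    (P and not Q): α-rule — add P, not Q.
    (S implies (T and (not S and (Q and not R)))): β-rule — branch into not S  //  (T and (not S and (Q and not R))).
      branch 1.1 (add not S):
        ○ open, literals {P=T, Q=F, S=F}.
      branch 1.2 (add (T and (not S and (Q and not R)))):
        (T and (not S and (Q and not R))): α-rule — add T, (not S and (Q and not R)).
        (not S and (Q and not R)): α-rule — add not S, (Q and not R).
        (Q and not R): α-rule — add Q, not R.
        × closes — contains both Q and not Q.
  branch 2 (add not not S, not (P and not Q)):
    (S implies (T and (not S and (Q and not R)))): β-rule — branch into not S  //  (T and (not S and (Q and not R))).
      branch 2.1 (add not S):
        × closes — contains both S and not S.
      branch 2.2 (add (T and (not S and (Q and not R)))):
        (T and (not S and (Q and not R))): α-rule — add T, (not S and (Q and not R)).
        (not S and (Q and not R)): α-rule — add not S, (Q and not R).
        × closes — contains both S and not S.
3 branches closed, 1 open.
Each open branch fixes some atoms; the unmentioned ones are free. Counting distinct full assignments: branch {P=T, Q=F, S=F} (R, T, U) contributes 8 new. Total: 8.

8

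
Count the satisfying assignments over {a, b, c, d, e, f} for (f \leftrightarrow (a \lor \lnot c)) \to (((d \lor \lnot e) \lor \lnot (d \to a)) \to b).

Initial set: {((f \leftrightarrow (a \lor \lnot c)) \to (((d \lor \lnot e) \lor \lnot (d \to a)) \to b))}.
((f \leftrightarrow (a \lor \lnot c)) \to (((d \lor \lnot e) \lor \lnot (d \to a)) \to b)): β-rule — branch into \lnot (f \leftrightarrow (a \lor \lnot c))  //  (((d \lor \lnot e) \lor \lnot (d \to a)) \to b).
  branch 1 (add \lnot (f \leftrightarrow (a \lor \lnot c))):
    \lnot (f \leftrightarrow (a \lor \lnot c)): β-rule — branch into f, \lnot (a \lor \lnot c)  //  \lnot f, (a \lor \lnot c).
      branch 1.1 (add f, \lnot (a \lor \lnot c)):
        \lnot (a \lor \lnot c): α-rule — add \lnot a, \lnot \lnot c.
        ○ open, literals {a=0, c=1, f=1}.
      branch 1.2 (add \lnot f, (a \lor \lnot c)):
        (a \lor \lnot c): β-rule — branch into a  //  \lnot c.
          branch 1.2.1 (add a):
            ○ open, literals {a=1, f=0}.
          branch 1.2.2 (add \lnot c):
            ○ open, literals {c=0, f=0}.
  branch 2 (add (((d \lor \lnot e) \lor \lnot (d \to a)) \to b)):
    (((d \lor \lnot e) \lor \lnot (d \to a)) \to b): β-rule — branch into \lnot ((d \lor \lnot e) \lor \lnot (d \to a))  //  b.
      branch 2.1 (add \lnot ((d \lor \lnot e) \lor \lnot (d \to a))):
        \lnot ((d \lor \lnot e) \lor \lnot (d \to a)): α-rule — add \lnot (d \lor \lnot e), \lnot \lnot (d \to a).
        \lnot (d \lor \lnot e): α-rule — add \lnot d, \lnot \lnot e.
        \lnot \lnot (d \to a): β-rule — branch into \lnot d  //  a.
          branch 2.1.1 (add \lnot d):
            ○ open, literals {d=0, e=1}.
          branch 2.1.2 (add a):
            ○ open, literals {a=1, d=0, e=1}.
      branch 2.2 (add b):
        ○ open, literals {b=1}.
0 branches closed, 6 open.
Each open branch fixes some atoms; the unmentioned ones are free. Counting distinct full assignments: branch {a=0, c=1, f=1} (b, d, e) contributes 8 new; branch {a=1, f=0} (b, c, d, e) contributes 16 new; branch {c=0, f=0} (a, b, d, e) contributes 8 new; branch {d=0, e=1} (a, b, c, f) contributes 8 new; branch {a=1, d=0, e=1} (b, c, f) contributes 0 new; branch {b=1} (a, c, d, e, f) contributes 12 new. Total: 52.

52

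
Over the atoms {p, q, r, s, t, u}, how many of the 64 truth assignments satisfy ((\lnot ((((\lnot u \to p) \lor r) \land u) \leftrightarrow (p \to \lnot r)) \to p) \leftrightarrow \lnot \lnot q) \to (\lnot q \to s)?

Initial set: {(((\lnot ((((\lnot u \to p) \lor r) \land u) \leftrightarrow (p \to \lnot r)) \to p) \leftrightarrow \lnot \lnot q) \to (\lnot q \to s))}.
(((\lnot ((((\lnot u \to p) \lor r) \land u) \leftrightarrow (p \to \lnot r)) \to p) \leftrightarrow \lnot \lnot q) \to (\lnot q \to s)): β-rule — branch into \lnot ((\lnot ((((\lnot u \to p) \lor r) \land u) \leftrightarrow (p \to \lnot r)) \to p) \leftrightarrow \lnot \lnot q)  //  (\lnot q \to s).
  branch 1 (add \lnot ((\lnot ((((\lnot u \to p) \lor r) \land u) \leftrightarrow (p \to \lnot r)) \to p) \leftrightarrow \lnot \lnot q)):
    \lnot ((\lnot ((((\lnot u \to p) \lor r) \land u) \leftrightarrow (p \to \lnot r)) \to p) \leftrightarrow \lnot \lnot q): β-rule — branch into (\lnot ((((\lnot u \to p) \lor r) \land u) \leftrightarrow (p \to \lnot r)) \to p), \lnot \lnot \lnot q  //  \lnot (\lnot ((((\lnot u \to p) \lor r) \land u) \leftrightarrow (p \to \lnot r)) \to p), \lnot \lnot q.
      branch 1.1 (add (\lnot ((((\lnot u \to p) \lor r) \land u) \leftrightarrow (p \to \lnot r)) \to p), \lnot \lnot \lnot q):
        \lnot \lnot \lnot q: drop double negation, giving \lnot q.
        (\lnot ((((\lnot u \to p) \lor r) \land u) \leftrightarrow (p \to \lnot r)) \to p): β-rule — branch into \lnot \lnot ((((\lnot u \to p) \lor r) \land u) \leftrightarrow (p \to \lnot r))  //  p.
          branch 1.1.1 (add \lnot \lnot ((((\lnot u \to p) \lor r) \land u) \leftrightarrow (p \to \lnot r))):
            \lnot \lnot ((((\lnot u \to p) \lor r) \land u) \leftrightarrow (p \to \lnot r)): β-rule — branch into (((\lnot u \to p) \lor r) \land u), (p \to \lnot r)  //  \lnot (((\lnot u \to p) \lor r) \land u), \lnot (p \to \lnot r).
              branch 1.1.1.1 (add (((\lnot u \to p) \lor r) \land u), (p \to \lnot r)):
                (((\lnot u \to p) \lor r) \land u): α-rule — add ((\lnot u \to p) \lor r), u.
                (p \to \lnot r): β-rule — branch into \lnot p  //  \lnot r.
                  branch 1.1.1.1.1 (add \lnot p):
                    ((\lnot u \to p) \lor r): β-rule — branch into (\lnot u \to p)  //  r.
                      branch 1.1.1.1.1.1 (add (\lnot u \to p)):
                        (\lnot u \to p): β-rule — branch into \lnot \lnot u  //  p.
                          branch 1.1.1.1.1.1.1 (add \lnot \lnot u):
                            ○ open, literals {p=false, q=false, u=true}.
                          branch 1.1.1.1.1.1.2 (add p):
                            × closes — contains both p and \lnot p.
                      branch 1.1.1.1.1.2 (add r):
                        ○ open, literals {p=false, q=false, r=true, u=true}.
                  branch 1.1.1.1.2 (add \lnot r):
                    ((\lnot u \to p) \lor r): β-rule — branch into (\lnot u \to p)  //  r.
                      branch 1.1.1.1.2.1 (add (\lnot u \to p)):
                        (\lnot u \to p): β-rule — branch into \lnot \lnot u  //  p.
                          branch 1.1.1.1.2.1.1 (add \lnot \lnot u):
                            ○ open, literals {q=false, r=false, u=true}.
                          branch 1.1.1.1.2.1.2 (add p):
                            ○ open, literals {p=true, q=false, r=false, u=true}.
                      branch 1.1.1.1.2.2 (add r):
                        × closes — contains both r and \lnot r.
              branch 1.1.1.2 (add \lnot (((\lnot u \to p) \lor r) \land u), \lnot (p \to \lnot r)):
                \lnot (p \to \lnot r): α-rule — add p, \lnot \lnot r.
                \lnot (((\lnot u \to p) \lor r) \land u): β-rule — branch into \lnot ((\lnot u \to p) \lor r)  //  \lnot u.
                  branch 1.1.1.2.1 (add \lnot ((\lnot u \to p) \lor r)):
                    \lnot ((\lnot u \to p) \lor r): α-rule — add \lnot (\lnot u \to p), \lnot r.
                    × closes — contains both r and \lnot r.
                  branch 1.1.1.2.2 (add \lnot u):
                    ○ open, literals {p=true, q=false, r=true, u=false}.
          branch 1.1.2 (add p):
            ○ open, literals {p=true, q=false}.
      branch 1.2 (add \lnot (\lnot ((((\lnot u \to p) \lor r) \land u) \leftrightarrow (p \to \lnot r)) \to p), \lnot \lnot q):
        \lnot (\lnot ((((\lnot u \to p) \lor r) \land u) \leftrightarrow (p \to \lnot r)) \to p): α-rule — add \lnot ((((\lnot u \to p) \lor r) \land u) \leftrightarrow (p \to \lnot r)), \lnot p.
        \lnot \lnot q: drop double negation, giving q.
        \lnot ((((\lnot u \to p) \lor r) \land u) \leftrightarrow (p \to \lnot r)): β-rule — branch into (((\lnot u \to p) \lor r) \land u), \lnot (p \to \lnot r)  //  \lnot (((\lnot u \to p) \lor r) \land u), (p \to \lnot r).
          branch 1.2.1 (add (((\lnot u \to p) \lor r) \land u), \lnot (p \to \lnot r)):
            (((\lnot u \to p) \lor r) \land u): α-rule — add ((\lnot u \to p) \lor r), u.
            \lnot (p \to \lnot r): α-rule — add p, \lnot \lnot r.
            × closes — contains both p and \lnot p.
          branch 1.2.2 (add \lnot (((\lnot u \to p) \lor r) \land u), (p \to \lnot r)):
            \lnot (((\lnot u \to p) \lor r) \land u): β-rule — branch into \lnot ((\lnot u \to p) \lor r)  //  \lnot u.
              branch 1.2.2.1 (add \lnot ((\lnot u \to p) \lor r)):
                \lnot ((\lnot u \to p) \lor r): α-rule — add \lnot (\lnot u \to p), \lnot r.
                \lnot (\lnot u \to p): α-rule — add \lnot u, \lnot p.
                (p \to \lnot r): β-rule — branch into \lnot p  //  \lnot r.
                  branch 1.2.2.1.1 (add \lnot p):
                    ○ open, literals {p=false, q=true, r=false, u=false}.
                  branch 1.2.2.1.2 (add \lnot r):
                    ○ open, literals {p=false, q=true, r=false, u=false}.
              branch 1.2.2.2 (add \lnot u):
                (p \to \lnot r): β-rule — branch into \lnot p  //  \lnot r.
                  branch 1.2.2.2.1 (add \lnot p):
                    ○ open, literals {p=false, q=true, u=false}.
                  branch 1.2.2.2.2 (add \lnot r):
                    ○ open, literals {p=false, q=true, r=false, u=false}.
  branch 2 (add (\lnot q \to s)):
    (\lnot q \to s): β-rule — branch into \lnot \lnot q  //  s.
      branch 2.1 (add \lnot \lnot q):
        ○ open, literals {q=true}.
      branch 2.2 (add s):
        ○ open, literals {s=true}.
4 branches closed, 12 open.
Each open branch fixes some atoms; the unmentioned ones are free. Counting distinct full assignments: branch {p=false, q=false, u=true} (r, s, t) contributes 8 new; branch {p=false, q=false, r=true, u=true} (s, t) contributes 0 new; branch {q=false, r=false, u=true} (p, s, t) contributes 4 new; branch {p=true, q=false, r=false, u=true} (s, t) contributes 0 new; branch {p=true, q=false, r=true, u=false} (s, t) contributes 4 new; branch {p=true, q=false} (r, s, t, u) contributes 8 new; branch {p=false, q=true, r=false, u=false} (s, t) contributes 4 new; branch {p=false, q=true, r=false, u=false} (s, t) contributes 0 new; branch {p=false, q=true, u=false} (r, s, t) contributes 4 new; branch {p=false, q=true, r=false, u=false} (s, t) contributes 0 new; branch {q=true} (p, r, s, t, u) contributes 24 new; branch {s=true} (p, q, r, t, u) contributes 4 new. Total: 60.

60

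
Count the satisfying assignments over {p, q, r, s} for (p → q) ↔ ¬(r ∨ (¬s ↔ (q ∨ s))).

6

Initial set: {((p → q) ↔ ¬(r ∨ (¬s ↔ (q ∨ s))))}.
((p → q) ↔ ¬(r ∨ (¬s ↔ (q ∨ s)))): β-rule — branch into (p → q), ¬(r ∨ (¬s ↔ (q ∨ s)))  //  ¬(p → q), ¬¬(r ∨ (¬s ↔ (q ∨ s))).
  branch 1 (add (p → q), ¬(r ∨ (¬s ↔ (q ∨ s)))):
    ¬(r ∨ (¬s ↔ (q ∨ s))): α-rule — add ¬r, ¬(¬s ↔ (q ∨ s)).
    (p → q): β-rule — branch into ¬p  //  q.
      branch 1.1 (add ¬p):
        ¬(¬s ↔ (q ∨ s)): β-rule — branch into ¬s, ¬(q ∨ s)  //  ¬¬s, (q ∨ s).
          branch 1.1.1 (add ¬s, ¬(q ∨ s)):
            ¬(q ∨ s): α-rule — add ¬q, ¬s.
            ○ open, literals {p=0, q=0, r=0, s=0}.
          branch 1.1.2 (add ¬¬s, (q ∨ s)):
            (q ∨ s): β-rule — branch into q  //  s.
              branch 1.1.2.1 (add q):
                ○ open, literals {p=0, q=1, r=0, s=1}.
              branch 1.1.2.2 (add s):
                ○ open, literals {p=0, r=0, s=1}.
      branch 1.2 (add q):
        ¬(¬s ↔ (q ∨ s)): β-rule — branch into ¬s, ¬(q ∨ s)  //  ¬¬s, (q ∨ s).
          branch 1.2.1 (add ¬s, ¬(q ∨ s)):
            ¬(q ∨ s): α-rule — add ¬q, ¬s.
            × closes — contains both q and ¬q.
          branch 1.2.2 (add ¬¬s, (q ∨ s)):
            (q ∨ s): β-rule — branch into q  //  s.
              branch 1.2.2.1 (add q):
                ○ open, literals {q=1, r=0, s=1}.
              branch 1.2.2.2 (add s):
                ○ open, literals {q=1, r=0, s=1}.
  branch 2 (add ¬(p → q), ¬¬(r ∨ (¬s ↔ (q ∨ s)))):
    ¬(p → q): α-rule — add p, ¬q.
    ¬¬(r ∨ (¬s ↔ (q ∨ s))): β-rule — branch into r  //  (¬s ↔ (q ∨ s)).
      branch 2.1 (add r):
        ○ open, literals {p=1, q=0, r=1}.
      branch 2.2 (add (¬s ↔ (q ∨ s))):
        (¬s ↔ (q ∨ s)): β-rule — branch into ¬s, (q ∨ s)  //  ¬¬s, ¬(q ∨ s).
          branch 2.2.1 (add ¬s, (q ∨ s)):
            (q ∨ s): β-rule — branch into q  //  s.
              branch 2.2.1.1 (add q):
                × closes — contains both q and ¬q.
              branch 2.2.1.2 (add s):
                × closes — contains both s and ¬s.
          branch 2.2.2 (add ¬¬s, ¬(q ∨ s)):
            ¬(q ∨ s): α-rule — add ¬q, ¬s.
            × closes — contains both s and ¬s.
4 branches closed, 6 open.
Each open branch fixes some atoms; the unmentioned ones are free. Counting distinct full assignments: branch {p=0, q=0, r=0, s=0} (none free) contributes 1 new; branch {p=0, q=1, r=0, s=1} (none free) contributes 1 new; branch {p=0, r=0, s=1} (q) contributes 1 new; branch {q=1, r=0, s=1} (p) contributes 1 new; branch {q=1, r=0, s=1} (p) contributes 0 new; branch {p=1, q=0, r=1} (s) contributes 2 new. Total: 6.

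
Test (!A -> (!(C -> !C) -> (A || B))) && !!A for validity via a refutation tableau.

Not valid

Assume the negation and expand:
Initial set: {!((!A -> (!(C -> !C) -> (A || B))) && !!A)}.
!((!A -> (!(C -> !C) -> (A || B))) && !!A): β-rule — branch into !(!A -> (!(C -> !C) -> (A || B)))  //  !!!A.
  branch 1 (add !(!A -> (!(C -> !C) -> (A || B)))):
    !(!A -> (!(C -> !C) -> (A || B))): α-rule — add !A, !(!(C -> !C) -> (A || B)).
    !(!(C -> !C) -> (A || B)): α-rule — add !(C -> !C), !(A || B).
    !(C -> !C): α-rule — add C, !!C.
    !(A || B): α-rule — add !A, !B.
    ○ open, literals {A=false, B=false, C=true}.
  branch 2 (add !!!A):
    !!!A: drop double negation, giving !A.
    ○ open, literals {A=false}.
0 branches closed, 2 open.
An open branch gives a countermodel: A=false, B=false, C=true (unmentioned atoms arbitrary); under it the original formula is false.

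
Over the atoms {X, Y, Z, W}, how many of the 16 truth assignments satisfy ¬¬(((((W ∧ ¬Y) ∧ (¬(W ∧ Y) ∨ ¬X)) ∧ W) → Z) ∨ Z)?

14

Initial set: {¬¬(((((W ∧ ¬Y) ∧ (¬(W ∧ Y) ∨ ¬X)) ∧ W) → Z) ∨ Z)}.
¬¬(((((W ∧ ¬Y) ∧ (¬(W ∧ Y) ∨ ¬X)) ∧ W) → Z) ∨ Z): drop double negation, giving (((((W ∧ ¬Y) ∧ (¬(W ∧ Y) ∨ ¬X)) ∧ W) → Z) ∨ Z).
(((((W ∧ ¬Y) ∧ (¬(W ∧ Y) ∨ ¬X)) ∧ W) → Z) ∨ Z): β-rule — branch into ((((W ∧ ¬Y) ∧ (¬(W ∧ Y) ∨ ¬X)) ∧ W) → Z)  //  Z.
  branch 1 (add ((((W ∧ ¬Y) ∧ (¬(W ∧ Y) ∨ ¬X)) ∧ W) → Z)):
    ((((W ∧ ¬Y) ∧ (¬(W ∧ Y) ∨ ¬X)) ∧ W) → Z): β-rule — branch into ¬(((W ∧ ¬Y) ∧ (¬(W ∧ Y) ∨ ¬X)) ∧ W)  //  Z.
      branch 1.1 (add ¬(((W ∧ ¬Y) ∧ (¬(W ∧ Y) ∨ ¬X)) ∧ W)):
        ¬(((W ∧ ¬Y) ∧ (¬(W ∧ Y) ∨ ¬X)) ∧ W): β-rule — branch into ¬((W ∧ ¬Y) ∧ (¬(W ∧ Y) ∨ ¬X))  //  ¬W.
          branch 1.1.1 (add ¬((W ∧ ¬Y) ∧ (¬(W ∧ Y) ∨ ¬X))):
            ¬((W ∧ ¬Y) ∧ (¬(W ∧ Y) ∨ ¬X)): β-rule — branch into ¬(W ∧ ¬Y)  //  ¬(¬(W ∧ Y) ∨ ¬X).
              branch 1.1.1.1 (add ¬(W ∧ ¬Y)):
                ¬(W ∧ ¬Y): β-rule — branch into ¬W  //  ¬¬Y.
                  branch 1.1.1.1.1 (add ¬W):
                    ○ open, literals {W=0}.
                  branch 1.1.1.1.2 (add ¬¬Y):
                    ○ open, literals {Y=1}.
              branch 1.1.1.2 (add ¬(¬(W ∧ Y) ∨ ¬X)):
                ¬(¬(W ∧ Y) ∨ ¬X): α-rule — add ¬¬(W ∧ Y), ¬¬X.
                ¬¬(W ∧ Y): α-rule — add W, Y.
                ○ open, literals {W=1, X=1, Y=1}.
          branch 1.1.2 (add ¬W):
            ○ open, literals {W=0}.
      branch 1.2 (add Z):
        ○ open, literals {Z=1}.
  branch 2 (add Z):
    ○ open, literals {Z=1}.
0 branches closed, 6 open.
Each open branch fixes some atoms; the unmentioned ones are free. Counting distinct full assignments: branch {W=0} (X, Y, Z) contributes 8 new; branch {Y=1} (X, Z, W) contributes 4 new; branch {W=1, X=1, Y=1} (Z) contributes 0 new; branch {W=0} (X, Y, Z) contributes 0 new; branch {Z=1} (X, Y, W) contributes 2 new; branch {Z=1} (X, Y, W) contributes 0 new. Total: 14.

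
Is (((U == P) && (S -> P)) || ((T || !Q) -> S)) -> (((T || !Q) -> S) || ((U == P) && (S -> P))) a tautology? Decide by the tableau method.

Valid

Assume the negation and expand:
Initial set: {F ((((U == P) && (S -> P)) || ((T || !Q) -> S)) -> (((T || !Q) -> S) || ((U == P) && (S -> P))))}.
F ((((U == P) && (S -> P)) || ((T || !Q) -> S)) -> (((T || !Q) -> S) || ((U == P) && (S -> P)))): α-rule — add T (((U == P) && (S -> P)) || ((T || !Q) -> S)), F (((T || !Q) -> S) || ((U == P) && (S -> P))).
F (((T || !Q) -> S) || ((U == P) && (S -> P))): α-rule — add F ((T || !Q) -> S), F ((U == P) && (S -> P)).
F ((T || !Q) -> S): α-rule — add T (T || !Q), F S.
T (((U == P) && (S -> P)) || ((T || !Q) -> S)): β-rule — branch into T ((U == P) && (S -> P))  //  T ((T || !Q) -> S).
  branch 1 (add T ((U == P) && (S -> P))):
    T ((U == P) && (S -> P)): α-rule — add T (U == P), T (S -> P).
    F ((U == P) && (S -> P)): β-rule — branch into F (U == P)  //  F (S -> P).
      branch 1.1 (add F (U == P)):
        T (T || !Q): β-rule — branch into T T  //  T !Q.
          branch 1.1.1 (add T T):
            T (U == P): β-rule — branch into T U, T P  //  F U, F P.
              branch 1.1.1.1 (add T U, T P):
                T (S -> P): β-rule — branch into F S  //  T P.
                  branch 1.1.1.1.1 (add F S):
                    F (U == P): β-rule — branch into T U, F P  //  F U, T P.
                      branch 1.1.1.1.1.1 (add T U, F P):
                        × closes — contains both P and !P.
                      branch 1.1.1.1.1.2 (add F U, T P):
                        × closes — contains both U and !U.
                  branch 1.1.1.1.2 (add T P):
                    F (U == P): β-rule — branch into T U, F P  //  F U, T P.
                      branch 1.1.1.1.2.1 (add T U, F P):
                        × closes — contains both P and !P.
                      branch 1.1.1.1.2.2 (add F U, T P):
                        × closes — contains both U and !U.
              branch 1.1.1.2 (add F U, F P):
                T (S -> P): β-rule — branch into F S  //  T P.
                  branch 1.1.1.2.1 (add F S):
                    F (U == P): β-rule — branch into T U, F P  //  F U, T P.
                      branch 1.1.1.2.1.1 (add T U, F P):
                        × closes — contains both U and !U.
                      branch 1.1.1.2.1.2 (add F U, T P):
                        × closes — contains both P and !P.
                  branch 1.1.1.2.2 (add T P):
                    × closes — contains both P and !P.
          branch 1.1.2 (add T !Q):
            T (U == P): β-rule — branch into T U, T P  //  F U, F P.
              branch 1.1.2.1 (add T U, T P):
                T (S -> P): β-rule — branch into F S  //  T P.
                  branch 1.1.2.1.1 (add F S):
                    F (U == P): β-rule — branch into T U, F P  //  F U, T P.
                      branch 1.1.2.1.1.1 (add T U, F P):
                        × closes — contains both P and !P.
                      branch 1.1.2.1.1.2 (add F U, T P):
                        × closes — contains both U and !U.
                  branch 1.1.2.1.2 (add T P):
                    F (U == P): β-rule — branch into T U, F P  //  F U, T P.
                      branch 1.1.2.1.2.1 (add T U, F P):
                        × closes — contains both P and !P.
                      branch 1.1.2.1.2.2 (add F U, T P):
                        × closes — contains both U and !U.
              branch 1.1.2.2 (add F U, F P):
                T (S -> P): β-rule — branch into F S  //  T P.
                  branch 1.1.2.2.1 (add F S):
                    F (U == P): β-rule — branch into T U, F P  //  F U, T P.
                      branch 1.1.2.2.1.1 (add T U, F P):
                        × closes — contains both U and !U.
                      branch 1.1.2.2.1.2 (add F U, T P):
                        × closes — contains both P and !P.
                  branch 1.1.2.2.2 (add T P):
                    × closes — contains both P and !P.
      branch 1.2 (add F (S -> P)):
        F (S -> P): α-rule — add T S, F P.
        × closes — contains both S and !S.
  branch 2 (add T ((T || !Q) -> S)):
    F ((U == P) && (S -> P)): β-rule — branch into F (U == P)  //  F (S -> P).
      branch 2.1 (add F (U == P)):
        T (T || !Q): β-rule — branch into T T  //  T !Q.
          branch 2.1.1 (add T T):
            T ((T || !Q) -> S): β-rule — branch into F (T || !Q)  //  T S.
              branch 2.1.1.1 (add F (T || !Q)):
                F (T || !Q): α-rule — add F T, F !Q.
                × closes — contains both T and !T.
              branch 2.1.1.2 (add T S):
                × closes — contains both S and !S.
          branch 2.1.2 (add T !Q):
            T ((T || !Q) -> S): β-rule — branch into F (T || !Q)  //  T S.
              branch 2.1.2.1 (add F (T || !Q)):
                F (T || !Q): α-rule — add F T, F !Q.
                × closes — contains both Q and !Q.
              branch 2.1.2.2 (add T S):
                × closes — contains both S and !S.
      branch 2.2 (add F (S -> P)):
        F (S -> P): α-rule — add T S, F P.
        × closes — contains both S and !S.
All 20 branches close.
Every branch closed, so the negation is unsatisfiable and the formula is valid.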